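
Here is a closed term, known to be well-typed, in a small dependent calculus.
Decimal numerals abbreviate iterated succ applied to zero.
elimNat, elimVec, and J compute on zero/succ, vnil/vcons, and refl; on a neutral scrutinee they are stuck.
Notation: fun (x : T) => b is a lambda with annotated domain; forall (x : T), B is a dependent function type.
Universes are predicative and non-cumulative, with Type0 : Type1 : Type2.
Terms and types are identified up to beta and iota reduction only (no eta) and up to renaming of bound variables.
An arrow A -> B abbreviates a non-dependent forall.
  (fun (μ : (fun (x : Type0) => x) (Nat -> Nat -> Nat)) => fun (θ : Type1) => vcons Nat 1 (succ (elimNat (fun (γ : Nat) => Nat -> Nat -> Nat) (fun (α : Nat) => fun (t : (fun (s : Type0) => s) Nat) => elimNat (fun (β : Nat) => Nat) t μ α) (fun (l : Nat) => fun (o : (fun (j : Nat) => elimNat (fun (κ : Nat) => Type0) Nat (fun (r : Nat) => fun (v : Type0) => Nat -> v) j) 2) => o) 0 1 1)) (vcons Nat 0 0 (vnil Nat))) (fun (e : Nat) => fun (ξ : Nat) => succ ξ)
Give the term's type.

inferred type:
  Type1 -> Vec Nat 2


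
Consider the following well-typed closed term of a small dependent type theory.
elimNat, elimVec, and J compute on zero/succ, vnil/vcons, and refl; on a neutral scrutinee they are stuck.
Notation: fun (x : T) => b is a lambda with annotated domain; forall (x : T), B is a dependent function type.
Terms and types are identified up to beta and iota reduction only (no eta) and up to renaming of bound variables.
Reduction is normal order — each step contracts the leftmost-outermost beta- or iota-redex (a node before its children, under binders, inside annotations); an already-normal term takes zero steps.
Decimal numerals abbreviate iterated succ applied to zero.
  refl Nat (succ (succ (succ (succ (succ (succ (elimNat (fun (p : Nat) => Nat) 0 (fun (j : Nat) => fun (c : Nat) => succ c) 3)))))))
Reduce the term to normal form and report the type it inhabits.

reduced normal form:
  refl Nat 9
the term's type:
  Eq Nat 9 9
observation: reduction starts at an elimNat iota-redex, and 10 normal-order steps reach the normal form.


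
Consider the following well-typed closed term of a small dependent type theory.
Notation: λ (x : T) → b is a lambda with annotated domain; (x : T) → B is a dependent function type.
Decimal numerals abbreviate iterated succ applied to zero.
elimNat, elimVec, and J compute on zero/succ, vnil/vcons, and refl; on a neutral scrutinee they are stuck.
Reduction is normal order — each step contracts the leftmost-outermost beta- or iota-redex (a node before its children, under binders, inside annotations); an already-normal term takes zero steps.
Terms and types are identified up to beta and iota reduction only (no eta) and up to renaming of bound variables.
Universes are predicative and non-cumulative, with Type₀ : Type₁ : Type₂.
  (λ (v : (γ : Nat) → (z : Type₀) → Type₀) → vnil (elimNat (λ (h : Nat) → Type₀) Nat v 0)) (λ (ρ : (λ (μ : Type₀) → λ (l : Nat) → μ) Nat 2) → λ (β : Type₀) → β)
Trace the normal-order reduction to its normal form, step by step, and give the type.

normal-order reduction sequence:
  (λ (v : (γ : Nat) → (z : Type₀) → Type₀) → vnil (elimNat (λ (h : Nat) → Type₀) Nat v 0)) (λ (ρ : (λ (μ : Type₀) → λ (l : Nat) → μ) Nat 2) → λ (β : Type₀) → β)
  ~> vnil (elimNat (λ (v : Nat) → Type₀) Nat (λ (γ : (λ (z : Type₀) → λ (h : Nat) → z) Nat 2) → λ (ρ : Type₀) → ρ) 0)
  ~> vnil Nat
inferred type:
  Vec Nat 0


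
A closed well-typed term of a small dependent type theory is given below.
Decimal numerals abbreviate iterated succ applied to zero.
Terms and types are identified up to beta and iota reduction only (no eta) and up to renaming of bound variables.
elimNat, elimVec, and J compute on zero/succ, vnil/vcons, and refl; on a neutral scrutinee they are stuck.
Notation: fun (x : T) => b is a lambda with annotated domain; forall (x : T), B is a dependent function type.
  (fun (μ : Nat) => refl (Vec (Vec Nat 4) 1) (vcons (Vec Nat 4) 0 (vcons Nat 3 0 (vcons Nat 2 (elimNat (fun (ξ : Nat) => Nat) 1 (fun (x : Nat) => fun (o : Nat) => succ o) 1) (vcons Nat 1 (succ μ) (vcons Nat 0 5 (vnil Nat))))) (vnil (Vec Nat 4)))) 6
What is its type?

inferred type:
  Eq (Vec (Vec Nat 4) 1) (vcons (Vec Nat 4) 0 (vcons Nat 3 0 (vcons Nat 2 2 (vcons Nat 1 7 (vcons Nat 0 5 (vnil Nat))))) (vnil (Vec Nat 4))) (vcons (Vec Nat 4) 0 (vcons Nat 3 0 (vcons Nat 2 2 (vcons Nat 1 7 (vcons Nat 0 5 (vnil Nat))))) (vnil (Vec Nat 4)))


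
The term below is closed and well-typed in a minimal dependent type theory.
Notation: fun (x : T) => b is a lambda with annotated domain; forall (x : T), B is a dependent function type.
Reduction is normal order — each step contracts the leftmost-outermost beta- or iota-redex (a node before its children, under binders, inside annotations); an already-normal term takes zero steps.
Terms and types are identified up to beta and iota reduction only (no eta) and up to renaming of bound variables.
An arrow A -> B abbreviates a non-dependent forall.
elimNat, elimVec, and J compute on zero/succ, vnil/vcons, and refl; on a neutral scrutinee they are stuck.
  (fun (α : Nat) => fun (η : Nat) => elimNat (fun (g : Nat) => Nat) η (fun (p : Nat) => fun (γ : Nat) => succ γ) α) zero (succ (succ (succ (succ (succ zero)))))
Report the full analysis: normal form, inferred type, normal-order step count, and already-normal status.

resulting normal form:
  succ (succ (succ (succ (succ zero))))
type:
  Nat
reduction steps (normal order): 3
term was already normal: no
first contracted redex: a beta-redex


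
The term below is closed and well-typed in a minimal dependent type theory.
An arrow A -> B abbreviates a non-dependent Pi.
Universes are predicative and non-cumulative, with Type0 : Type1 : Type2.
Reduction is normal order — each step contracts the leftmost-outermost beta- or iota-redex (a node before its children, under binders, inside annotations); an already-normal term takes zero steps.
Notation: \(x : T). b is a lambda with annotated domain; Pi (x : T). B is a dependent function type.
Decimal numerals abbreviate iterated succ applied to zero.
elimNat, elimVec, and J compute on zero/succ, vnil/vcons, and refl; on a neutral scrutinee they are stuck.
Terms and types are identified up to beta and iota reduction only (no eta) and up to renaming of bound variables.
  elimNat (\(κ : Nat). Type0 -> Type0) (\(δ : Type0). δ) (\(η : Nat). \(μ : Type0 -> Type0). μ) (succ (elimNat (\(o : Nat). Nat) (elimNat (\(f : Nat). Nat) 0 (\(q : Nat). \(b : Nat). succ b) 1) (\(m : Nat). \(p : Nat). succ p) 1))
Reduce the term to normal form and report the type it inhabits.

normal form:
  \(κ : Type0). κ
type:
  Type0 -> Type0
observation: normalization takes exactly 18 steps under the normal-order strategy.


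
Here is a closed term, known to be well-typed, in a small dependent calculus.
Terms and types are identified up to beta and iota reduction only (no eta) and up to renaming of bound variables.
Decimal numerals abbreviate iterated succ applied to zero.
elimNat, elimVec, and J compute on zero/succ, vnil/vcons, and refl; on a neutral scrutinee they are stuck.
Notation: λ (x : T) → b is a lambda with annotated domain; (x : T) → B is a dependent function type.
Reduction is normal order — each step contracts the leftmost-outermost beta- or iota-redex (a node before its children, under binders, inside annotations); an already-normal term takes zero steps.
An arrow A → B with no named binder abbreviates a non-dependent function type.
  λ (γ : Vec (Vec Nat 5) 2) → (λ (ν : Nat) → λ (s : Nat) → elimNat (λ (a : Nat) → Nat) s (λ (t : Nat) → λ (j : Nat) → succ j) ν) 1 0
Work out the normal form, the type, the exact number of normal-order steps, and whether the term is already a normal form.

normal form:
  λ (γ : Vec (Vec Nat 5) 2) → 1
type:
  Vec (Vec Nat 5) 2 → Nat
normal-order step count: 6
already normal: no
first redex: a beta-redex


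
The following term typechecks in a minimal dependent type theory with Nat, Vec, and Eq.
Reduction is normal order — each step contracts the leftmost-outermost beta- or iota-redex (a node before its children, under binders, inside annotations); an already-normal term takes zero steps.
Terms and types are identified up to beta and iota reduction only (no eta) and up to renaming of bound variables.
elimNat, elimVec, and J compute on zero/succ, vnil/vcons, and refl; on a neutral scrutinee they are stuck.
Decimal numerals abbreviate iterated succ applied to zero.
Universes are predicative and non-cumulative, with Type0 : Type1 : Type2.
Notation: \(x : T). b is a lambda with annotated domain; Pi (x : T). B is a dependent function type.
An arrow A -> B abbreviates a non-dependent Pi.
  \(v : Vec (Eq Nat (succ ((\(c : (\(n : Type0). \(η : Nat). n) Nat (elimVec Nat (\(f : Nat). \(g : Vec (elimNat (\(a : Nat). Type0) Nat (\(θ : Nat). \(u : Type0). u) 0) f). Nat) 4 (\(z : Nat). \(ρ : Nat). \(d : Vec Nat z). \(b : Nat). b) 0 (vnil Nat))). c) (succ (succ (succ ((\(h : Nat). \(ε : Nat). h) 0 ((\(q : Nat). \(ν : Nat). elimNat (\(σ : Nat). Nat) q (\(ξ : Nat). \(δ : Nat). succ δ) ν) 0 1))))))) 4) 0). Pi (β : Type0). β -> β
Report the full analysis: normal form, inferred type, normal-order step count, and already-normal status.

resulting normal form:
  \(v : Vec (Eq Nat 4 4) 0). Pi (c : Type0). c -> c
the term's type:
  Vec (Eq Nat 4 4) 0 -> Type1
reduction steps (normal order): 3
term was already normal: no
first contracted redex: a beta-redex


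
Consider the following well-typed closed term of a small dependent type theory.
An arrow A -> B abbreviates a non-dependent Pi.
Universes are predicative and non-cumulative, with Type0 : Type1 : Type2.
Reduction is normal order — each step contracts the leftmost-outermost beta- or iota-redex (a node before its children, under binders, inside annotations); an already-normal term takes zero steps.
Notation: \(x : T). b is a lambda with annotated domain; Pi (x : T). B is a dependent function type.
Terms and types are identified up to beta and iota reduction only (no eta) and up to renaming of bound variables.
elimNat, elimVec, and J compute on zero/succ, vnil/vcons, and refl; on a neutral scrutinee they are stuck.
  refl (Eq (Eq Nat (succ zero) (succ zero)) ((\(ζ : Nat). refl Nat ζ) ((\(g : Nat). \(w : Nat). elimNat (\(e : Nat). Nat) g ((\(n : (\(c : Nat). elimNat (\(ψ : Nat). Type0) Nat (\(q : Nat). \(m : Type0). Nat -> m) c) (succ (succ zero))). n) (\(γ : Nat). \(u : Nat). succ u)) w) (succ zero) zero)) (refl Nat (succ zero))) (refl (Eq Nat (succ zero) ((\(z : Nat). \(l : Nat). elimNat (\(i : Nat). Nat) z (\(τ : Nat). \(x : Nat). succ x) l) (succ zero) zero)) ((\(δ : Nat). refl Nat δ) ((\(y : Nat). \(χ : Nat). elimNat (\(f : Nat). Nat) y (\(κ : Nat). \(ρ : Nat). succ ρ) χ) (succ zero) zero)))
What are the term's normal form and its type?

resulting normal form:
  refl (Eq (Eq Nat (succ zero) (succ zero)) (refl Nat (succ zero)) (refl Nat (succ zero))) (refl (Eq Nat (succ zero) (succ zero)) (refl Nat (succ zero)))
the term's type:
  Eq (Eq (Eq Nat (succ zero) (succ zero)) (refl Nat (succ zero)) (refl Nat (succ zero))) (refl (Eq Nat (succ zero) (succ zero)) (refl Nat (succ zero))) (refl (Eq Nat (succ zero) (succ zero)) (refl Nat (succ zero)))
observation: the leftmost-outermost redex is a beta-redex, and normalization takes 11 steps.


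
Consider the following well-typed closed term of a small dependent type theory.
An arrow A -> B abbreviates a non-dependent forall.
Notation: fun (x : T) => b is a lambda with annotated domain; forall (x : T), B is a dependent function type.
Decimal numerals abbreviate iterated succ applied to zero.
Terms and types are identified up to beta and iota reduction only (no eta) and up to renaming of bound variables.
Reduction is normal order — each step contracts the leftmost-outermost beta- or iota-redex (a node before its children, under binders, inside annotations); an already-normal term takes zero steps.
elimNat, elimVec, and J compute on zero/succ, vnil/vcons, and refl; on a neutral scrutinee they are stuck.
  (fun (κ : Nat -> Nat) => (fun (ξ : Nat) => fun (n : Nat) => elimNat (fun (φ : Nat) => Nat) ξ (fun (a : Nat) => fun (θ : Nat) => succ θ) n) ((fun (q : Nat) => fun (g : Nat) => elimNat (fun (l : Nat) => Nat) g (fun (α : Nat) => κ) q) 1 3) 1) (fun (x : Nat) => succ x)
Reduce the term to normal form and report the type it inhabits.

normal form:
  5
type:
  Nat
observation: the term reaches its normal form after 13 normal-order steps.


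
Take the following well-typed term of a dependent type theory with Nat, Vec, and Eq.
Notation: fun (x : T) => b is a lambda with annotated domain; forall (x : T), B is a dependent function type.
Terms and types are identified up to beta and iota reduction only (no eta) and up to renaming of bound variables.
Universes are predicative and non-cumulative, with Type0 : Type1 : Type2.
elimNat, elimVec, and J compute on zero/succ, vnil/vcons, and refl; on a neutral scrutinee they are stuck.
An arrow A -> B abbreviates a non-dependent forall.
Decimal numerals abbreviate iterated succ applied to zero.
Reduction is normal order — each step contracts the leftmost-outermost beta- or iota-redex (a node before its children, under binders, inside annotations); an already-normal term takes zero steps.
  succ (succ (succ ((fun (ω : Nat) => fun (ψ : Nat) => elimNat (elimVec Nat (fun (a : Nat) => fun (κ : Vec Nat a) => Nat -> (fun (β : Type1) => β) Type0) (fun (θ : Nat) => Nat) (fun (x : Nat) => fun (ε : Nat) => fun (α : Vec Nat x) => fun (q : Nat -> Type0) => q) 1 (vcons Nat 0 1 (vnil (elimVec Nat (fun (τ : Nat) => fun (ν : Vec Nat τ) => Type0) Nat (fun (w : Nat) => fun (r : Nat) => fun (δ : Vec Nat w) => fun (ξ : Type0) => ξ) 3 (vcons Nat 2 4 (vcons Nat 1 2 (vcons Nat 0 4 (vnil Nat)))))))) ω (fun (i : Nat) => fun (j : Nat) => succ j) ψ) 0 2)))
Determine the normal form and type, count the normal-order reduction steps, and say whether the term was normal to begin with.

normal form:
  5
type:
  Nat
steps to reach normal form (normal order): 9
started in normal form: no
first contracted redex: a beta-redex


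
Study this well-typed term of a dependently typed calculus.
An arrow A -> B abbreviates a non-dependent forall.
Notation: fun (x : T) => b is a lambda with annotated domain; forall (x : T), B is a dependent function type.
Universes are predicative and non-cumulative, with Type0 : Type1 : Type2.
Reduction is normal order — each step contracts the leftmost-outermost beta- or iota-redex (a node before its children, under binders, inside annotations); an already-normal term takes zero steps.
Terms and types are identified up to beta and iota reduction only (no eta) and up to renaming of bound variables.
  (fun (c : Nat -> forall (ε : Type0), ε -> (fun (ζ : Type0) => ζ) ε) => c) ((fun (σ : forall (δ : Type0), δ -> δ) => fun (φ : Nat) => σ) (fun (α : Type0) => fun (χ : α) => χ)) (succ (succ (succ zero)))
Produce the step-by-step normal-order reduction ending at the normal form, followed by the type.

normal-order reduction:
  (fun (c : Nat -> forall (ε : Type0), ε -> (fun (ζ : Type0) => ζ) ε) => c) ((fun (σ : forall (δ : Type0), δ -> δ) => fun (φ : Nat) => σ) (fun (α : Type0) => fun (χ : α) => χ)) (succ (succ (succ zero)))
  ~> (fun (c : forall (ε : Type0), ε -> ε) => fun (ζ : Nat) => c) (fun (σ : Type0) => fun (δ : σ) => δ) (succ (succ (succ zero)))
  ~> (fun (c : Nat) => fun (ε : Type0) => fun (ζ : ε) => ζ) (succ (succ (succ zero)))
  ~> fun (c : Type0) => fun (ε : c) => ε
type:
  forall (c : Type0), c -> c


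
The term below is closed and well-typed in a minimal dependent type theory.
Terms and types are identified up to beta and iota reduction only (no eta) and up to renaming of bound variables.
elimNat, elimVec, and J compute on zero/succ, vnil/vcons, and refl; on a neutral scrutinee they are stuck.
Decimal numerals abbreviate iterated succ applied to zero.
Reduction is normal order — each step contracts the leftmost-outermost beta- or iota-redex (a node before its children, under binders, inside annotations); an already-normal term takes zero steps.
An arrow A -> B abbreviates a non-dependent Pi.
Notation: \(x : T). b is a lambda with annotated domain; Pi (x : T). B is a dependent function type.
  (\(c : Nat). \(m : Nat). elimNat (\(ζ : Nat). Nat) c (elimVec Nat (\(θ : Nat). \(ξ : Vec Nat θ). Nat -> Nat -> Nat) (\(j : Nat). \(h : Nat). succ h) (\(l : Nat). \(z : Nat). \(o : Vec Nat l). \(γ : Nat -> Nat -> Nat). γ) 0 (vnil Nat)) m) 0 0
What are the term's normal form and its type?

reduced normal form:
  0
the term's type:
  Nat
observation: the first redex contracted is a beta-redex; the normal form is reached in 3 normal-order steps.


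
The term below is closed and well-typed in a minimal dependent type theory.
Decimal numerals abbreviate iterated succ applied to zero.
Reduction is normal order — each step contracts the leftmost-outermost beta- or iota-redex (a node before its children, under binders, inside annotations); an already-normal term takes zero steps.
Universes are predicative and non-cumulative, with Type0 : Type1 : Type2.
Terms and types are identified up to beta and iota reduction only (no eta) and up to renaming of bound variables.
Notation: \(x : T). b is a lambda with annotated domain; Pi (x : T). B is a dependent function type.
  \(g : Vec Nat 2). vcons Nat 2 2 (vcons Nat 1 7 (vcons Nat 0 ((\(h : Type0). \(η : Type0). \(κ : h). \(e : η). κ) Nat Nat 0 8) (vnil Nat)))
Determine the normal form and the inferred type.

normal form:
  \(g : Vec Nat 2). vcons Nat 2 2 (vcons Nat 1 7 (vcons Nat 0 0 (vnil Nat)))
the term's type:
  Pi (g : Vec Nat 2). Vec Nat 3


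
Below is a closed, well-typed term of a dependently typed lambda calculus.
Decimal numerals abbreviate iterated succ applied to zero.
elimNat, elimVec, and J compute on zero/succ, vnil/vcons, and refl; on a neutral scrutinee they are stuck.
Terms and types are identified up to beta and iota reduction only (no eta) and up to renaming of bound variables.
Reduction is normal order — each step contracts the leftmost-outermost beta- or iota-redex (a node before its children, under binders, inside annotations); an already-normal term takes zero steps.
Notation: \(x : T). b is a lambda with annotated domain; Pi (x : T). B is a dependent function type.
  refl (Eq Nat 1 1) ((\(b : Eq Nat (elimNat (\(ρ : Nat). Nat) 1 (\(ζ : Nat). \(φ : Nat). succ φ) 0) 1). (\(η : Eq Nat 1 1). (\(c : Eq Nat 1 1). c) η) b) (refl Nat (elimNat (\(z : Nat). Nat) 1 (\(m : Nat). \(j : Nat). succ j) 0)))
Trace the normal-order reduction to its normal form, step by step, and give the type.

reduction (normal order):
  refl (Eq Nat 1 1) ((\(b : Eq Nat (elimNat (\(ρ : Nat). Nat) 1 (\(ζ : Nat). \(φ : Nat). succ φ) 0) 1). (\(η : Eq Nat 1 1). (\(c : Eq Nat 1 1). c) η) b) (refl Nat (elimNat (\(z : Nat). Nat) 1 (\(m : Nat). \(j : Nat). succ j) 0)))
  ~> refl (Eq Nat 1 1) ((\(b : Eq Nat 1 1). (\(ρ : Eq Nat 1 1). ρ) b) (refl Nat (elimNat (\(ζ : Nat). Nat) 1 (\(φ : Nat). \(η : Nat). succ η) 0)))
  ~> refl (Eq Nat 1 1) ((\(b : Eq Nat 1 1). b) (refl Nat (elimNat (\(ρ : Nat). Nat) 1 (\(ζ : Nat). \(φ : Nat). succ φ) 0)))
  ~> refl (Eq Nat 1 1) (refl Nat (elimNat (\(b : Nat). Nat) 1 (\(ρ : Nat). \(ζ : Nat). succ ζ) 0))
  ~> refl (Eq Nat 1 1) (refl Nat 1)
type:
  Eq (Eq Nat 1 1) (refl Nat 1) (refl Nat 1)


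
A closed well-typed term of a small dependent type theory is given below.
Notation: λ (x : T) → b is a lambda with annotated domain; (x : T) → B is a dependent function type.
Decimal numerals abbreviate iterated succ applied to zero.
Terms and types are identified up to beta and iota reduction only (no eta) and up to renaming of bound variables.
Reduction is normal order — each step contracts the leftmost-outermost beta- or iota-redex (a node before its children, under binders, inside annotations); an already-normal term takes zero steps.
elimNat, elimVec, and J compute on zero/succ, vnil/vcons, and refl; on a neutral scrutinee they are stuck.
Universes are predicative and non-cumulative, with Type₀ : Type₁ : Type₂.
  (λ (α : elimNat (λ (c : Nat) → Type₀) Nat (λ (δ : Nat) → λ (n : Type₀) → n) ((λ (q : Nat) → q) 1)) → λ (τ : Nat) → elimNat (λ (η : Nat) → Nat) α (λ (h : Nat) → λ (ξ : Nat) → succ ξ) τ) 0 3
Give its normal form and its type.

normal form:
  3
the term's type:
  Nat
observation: 12 normal-order steps normalize the term, beginning with a beta-redex.


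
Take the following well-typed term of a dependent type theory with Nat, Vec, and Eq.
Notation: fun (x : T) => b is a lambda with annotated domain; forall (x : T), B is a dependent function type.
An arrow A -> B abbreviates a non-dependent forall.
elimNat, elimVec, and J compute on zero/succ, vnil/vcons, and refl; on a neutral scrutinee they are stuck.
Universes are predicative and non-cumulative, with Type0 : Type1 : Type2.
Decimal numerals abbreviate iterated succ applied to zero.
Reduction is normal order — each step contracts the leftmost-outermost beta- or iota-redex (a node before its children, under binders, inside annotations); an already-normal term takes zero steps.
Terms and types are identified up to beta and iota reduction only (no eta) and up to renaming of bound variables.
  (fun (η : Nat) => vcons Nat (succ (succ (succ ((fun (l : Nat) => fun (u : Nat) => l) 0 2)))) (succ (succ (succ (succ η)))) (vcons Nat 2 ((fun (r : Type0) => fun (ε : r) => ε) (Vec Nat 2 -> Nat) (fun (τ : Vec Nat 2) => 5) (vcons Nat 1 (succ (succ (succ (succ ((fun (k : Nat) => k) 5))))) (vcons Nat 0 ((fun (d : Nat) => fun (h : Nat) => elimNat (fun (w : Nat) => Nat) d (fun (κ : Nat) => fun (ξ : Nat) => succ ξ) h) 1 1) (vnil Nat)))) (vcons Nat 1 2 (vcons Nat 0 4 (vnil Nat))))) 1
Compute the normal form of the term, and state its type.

resulting normal form:
  vcons Nat 3 5 (vcons Nat 2 5 (vcons Nat 1 2 (vcons Nat 0 4 (vnil Nat))))
type:
  Vec Nat 4
observation: normalization takes exactly 6 steps under the normal-order strategy.


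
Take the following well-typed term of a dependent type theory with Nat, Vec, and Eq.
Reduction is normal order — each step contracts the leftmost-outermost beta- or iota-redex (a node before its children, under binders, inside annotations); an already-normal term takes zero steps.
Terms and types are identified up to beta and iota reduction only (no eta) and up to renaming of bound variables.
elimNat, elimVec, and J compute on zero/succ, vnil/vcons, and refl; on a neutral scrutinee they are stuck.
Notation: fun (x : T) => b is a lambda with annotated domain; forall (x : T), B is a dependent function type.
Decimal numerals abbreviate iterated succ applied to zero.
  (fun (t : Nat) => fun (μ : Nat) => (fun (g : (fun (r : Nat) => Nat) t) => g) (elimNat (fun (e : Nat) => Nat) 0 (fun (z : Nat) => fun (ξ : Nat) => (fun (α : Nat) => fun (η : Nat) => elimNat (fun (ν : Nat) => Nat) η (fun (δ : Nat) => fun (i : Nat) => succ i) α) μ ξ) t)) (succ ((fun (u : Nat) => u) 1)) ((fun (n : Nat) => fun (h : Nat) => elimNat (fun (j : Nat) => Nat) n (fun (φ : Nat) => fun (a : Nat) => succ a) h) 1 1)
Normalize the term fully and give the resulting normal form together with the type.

reduced normal form:
  4
type:
  Nat
observation: reduction starts at a beta-redex, and 41 normal-order steps reach the normal form.


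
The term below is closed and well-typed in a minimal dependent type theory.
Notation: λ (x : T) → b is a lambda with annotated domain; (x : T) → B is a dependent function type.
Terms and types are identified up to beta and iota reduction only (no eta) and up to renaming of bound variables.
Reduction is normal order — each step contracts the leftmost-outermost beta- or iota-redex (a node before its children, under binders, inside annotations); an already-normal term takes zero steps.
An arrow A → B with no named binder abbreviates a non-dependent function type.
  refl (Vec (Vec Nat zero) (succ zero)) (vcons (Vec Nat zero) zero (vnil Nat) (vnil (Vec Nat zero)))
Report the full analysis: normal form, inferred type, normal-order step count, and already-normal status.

resulting normal form:
  refl (Vec (Vec Nat zero) (succ zero)) (vcons (Vec Nat zero) zero (vnil Nat) (vnil (Vec Nat zero)))
inferred type:
  Eq (Vec (Vec Nat zero) (succ zero)) (vcons (Vec Nat zero) zero (vnil Nat) (vnil (Vec Nat zero))) (vcons (Vec Nat zero) zero (vnil Nat) (vnil (Vec Nat zero)))
steps to reach normal form (normal order): 0
term was already normal: yes


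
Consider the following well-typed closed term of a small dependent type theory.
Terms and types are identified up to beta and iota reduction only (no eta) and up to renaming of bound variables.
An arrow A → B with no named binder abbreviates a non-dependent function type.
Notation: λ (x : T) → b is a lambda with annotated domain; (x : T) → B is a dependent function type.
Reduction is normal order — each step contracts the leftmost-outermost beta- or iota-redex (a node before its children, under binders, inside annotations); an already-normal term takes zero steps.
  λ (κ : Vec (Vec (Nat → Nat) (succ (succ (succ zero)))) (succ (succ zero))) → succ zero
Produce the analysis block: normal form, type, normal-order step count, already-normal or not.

resulting normal form:
  λ (κ : Vec (Vec (Nat → Nat) (succ (succ (succ zero)))) (succ (succ zero))) → succ zero
the term's type:
  Vec (Vec (Nat → Nat) (succ (succ (succ zero)))) (succ (succ zero)) → Nat
reduction steps (normal order): 0
started in normal form: yes


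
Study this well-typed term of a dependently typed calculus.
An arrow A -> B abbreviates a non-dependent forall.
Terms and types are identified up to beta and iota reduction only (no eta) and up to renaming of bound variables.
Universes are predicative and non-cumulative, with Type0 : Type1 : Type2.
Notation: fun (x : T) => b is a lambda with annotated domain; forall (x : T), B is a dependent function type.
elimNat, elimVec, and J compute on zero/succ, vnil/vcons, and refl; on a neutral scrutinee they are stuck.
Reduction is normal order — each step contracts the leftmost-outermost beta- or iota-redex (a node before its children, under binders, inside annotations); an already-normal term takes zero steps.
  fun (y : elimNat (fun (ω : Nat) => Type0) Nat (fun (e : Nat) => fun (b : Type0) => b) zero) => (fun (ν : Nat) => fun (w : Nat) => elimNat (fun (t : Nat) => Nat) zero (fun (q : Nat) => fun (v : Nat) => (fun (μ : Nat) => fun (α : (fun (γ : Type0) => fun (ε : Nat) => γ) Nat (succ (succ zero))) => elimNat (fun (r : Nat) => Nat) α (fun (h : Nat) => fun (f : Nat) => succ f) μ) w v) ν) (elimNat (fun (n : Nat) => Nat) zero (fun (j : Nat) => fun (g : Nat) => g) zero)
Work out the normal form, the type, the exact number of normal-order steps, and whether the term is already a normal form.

normal form:
  fun (y : Nat) => fun (ω : Nat) => zero
inferred type:
  Nat -> Nat -> Nat
reduction steps (normal order): 6
started in normal form: no
first redex: an elimNat iota-redex


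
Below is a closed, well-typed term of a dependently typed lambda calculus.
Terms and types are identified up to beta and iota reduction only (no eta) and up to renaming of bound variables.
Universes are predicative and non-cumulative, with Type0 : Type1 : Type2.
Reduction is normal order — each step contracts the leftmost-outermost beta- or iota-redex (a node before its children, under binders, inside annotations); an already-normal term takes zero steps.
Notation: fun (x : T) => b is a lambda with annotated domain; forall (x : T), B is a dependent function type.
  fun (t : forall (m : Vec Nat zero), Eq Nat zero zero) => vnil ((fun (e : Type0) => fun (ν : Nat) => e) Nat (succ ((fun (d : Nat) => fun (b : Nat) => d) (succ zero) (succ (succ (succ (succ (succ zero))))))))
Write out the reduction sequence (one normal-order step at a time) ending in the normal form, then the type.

reduction (normal order):
  fun (t : forall (m : Vec Nat zero), Eq Nat zero zero) => vnil ((fun (e : Type0) => fun (ν : Nat) => e) Nat (succ ((fun (d : Nat) => fun (b : Nat) => d) (succ zero) (succ (succ (succ (succ (succ zero))))))))
  ~> fun (t : forall (m : Vec Nat zero), Eq Nat zero zero) => vnil ((fun (e : Nat) => Nat) (succ ((fun (ν : Nat) => fun (d : Nat) => ν) (succ zero) (succ (succ (succ (succ (succ zero))))))))
  ~> fun (t : forall (m : Vec Nat zero), Eq Nat zero zero) => vnil Nat
the term's type:
  forall (t : forall (m : Vec Nat zero), Eq Nat zero zero), Vec Nat zero


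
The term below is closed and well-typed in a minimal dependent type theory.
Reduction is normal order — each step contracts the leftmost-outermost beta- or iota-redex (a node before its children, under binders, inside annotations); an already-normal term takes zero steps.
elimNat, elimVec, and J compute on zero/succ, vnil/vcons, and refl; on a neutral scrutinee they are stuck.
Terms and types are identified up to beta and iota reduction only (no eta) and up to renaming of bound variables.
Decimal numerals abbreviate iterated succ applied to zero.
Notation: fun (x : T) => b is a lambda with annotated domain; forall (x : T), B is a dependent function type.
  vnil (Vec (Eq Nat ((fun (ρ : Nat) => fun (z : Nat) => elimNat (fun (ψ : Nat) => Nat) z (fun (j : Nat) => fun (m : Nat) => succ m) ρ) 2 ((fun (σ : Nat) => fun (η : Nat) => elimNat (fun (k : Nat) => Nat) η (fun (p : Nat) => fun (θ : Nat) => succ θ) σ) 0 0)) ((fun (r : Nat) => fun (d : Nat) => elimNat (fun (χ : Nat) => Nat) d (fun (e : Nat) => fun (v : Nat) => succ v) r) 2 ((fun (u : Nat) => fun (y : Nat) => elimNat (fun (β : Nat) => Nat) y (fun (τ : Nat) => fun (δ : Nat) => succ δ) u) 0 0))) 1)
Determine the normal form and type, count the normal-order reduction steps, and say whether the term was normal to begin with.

reduced normal form:
  vnil (Vec (Eq Nat 2 2) 1)
inferred type:
  Vec (Vec (Eq Nat 2 2) 1) 0
normal-order step count: 24
started in normal form: no
first contracted redex: a beta-redex


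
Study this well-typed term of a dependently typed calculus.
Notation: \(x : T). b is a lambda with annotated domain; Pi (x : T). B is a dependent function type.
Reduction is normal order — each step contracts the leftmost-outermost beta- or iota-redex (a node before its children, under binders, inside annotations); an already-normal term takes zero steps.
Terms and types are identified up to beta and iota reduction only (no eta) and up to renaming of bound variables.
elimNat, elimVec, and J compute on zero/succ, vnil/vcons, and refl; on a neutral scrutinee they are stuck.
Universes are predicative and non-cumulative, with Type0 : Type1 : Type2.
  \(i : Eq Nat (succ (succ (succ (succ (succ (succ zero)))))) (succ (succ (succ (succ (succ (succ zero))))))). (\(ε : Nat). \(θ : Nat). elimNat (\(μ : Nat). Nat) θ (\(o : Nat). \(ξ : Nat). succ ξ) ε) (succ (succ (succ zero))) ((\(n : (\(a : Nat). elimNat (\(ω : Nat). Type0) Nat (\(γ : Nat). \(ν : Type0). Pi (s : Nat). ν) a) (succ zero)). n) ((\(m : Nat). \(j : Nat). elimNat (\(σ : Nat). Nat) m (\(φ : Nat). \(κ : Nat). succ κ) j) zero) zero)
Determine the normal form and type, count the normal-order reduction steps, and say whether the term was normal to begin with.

reduced normal form:
  \(i : Eq Nat (succ (succ (succ (succ (succ (succ zero)))))) (succ (succ (succ (succ (succ (succ zero))))))). succ (succ (succ zero))
inferred type:
  Pi (i : Eq Nat (succ (succ (succ (succ (succ (succ zero)))))) (succ (succ (succ (succ (succ (succ zero))))))). Nat
normal-order step count: 16
term was already normal: no
first redex: a beta-redex


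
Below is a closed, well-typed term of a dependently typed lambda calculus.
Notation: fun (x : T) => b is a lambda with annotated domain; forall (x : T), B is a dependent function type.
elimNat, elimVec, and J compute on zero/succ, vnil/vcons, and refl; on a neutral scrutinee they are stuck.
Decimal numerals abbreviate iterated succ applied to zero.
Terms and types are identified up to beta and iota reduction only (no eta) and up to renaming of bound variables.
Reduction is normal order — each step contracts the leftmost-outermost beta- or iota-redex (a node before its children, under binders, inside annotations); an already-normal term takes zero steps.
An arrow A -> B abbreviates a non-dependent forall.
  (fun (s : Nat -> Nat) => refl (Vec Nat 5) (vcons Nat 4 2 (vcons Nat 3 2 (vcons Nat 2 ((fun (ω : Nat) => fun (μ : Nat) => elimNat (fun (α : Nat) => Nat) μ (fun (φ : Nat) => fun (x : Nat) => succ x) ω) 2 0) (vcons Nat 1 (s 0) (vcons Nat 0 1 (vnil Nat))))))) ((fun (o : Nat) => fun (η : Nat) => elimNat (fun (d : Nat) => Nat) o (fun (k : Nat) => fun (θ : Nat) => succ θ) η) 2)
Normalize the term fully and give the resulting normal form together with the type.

normal form:
  refl (Vec Nat 5) (vcons Nat 4 2 (vcons Nat 3 2 (vcons Nat 2 2 (vcons Nat 1 2 (vcons Nat 0 1 (vnil Nat))))))
the term's type:
  Eq (Vec Nat 5) (vcons Nat 4 2 (vcons Nat 3 2 (vcons Nat 2 2 (vcons Nat 1 2 (vcons Nat 0 1 (vnil Nat)))))) (vcons Nat 4 2 (vcons Nat 3 2 (vcons Nat 2 2 (vcons Nat 1 2 (vcons Nat 0 1 (vnil Nat))))))
observation: 13 normal-order steps normalize the term, beginning with a beta-redex.


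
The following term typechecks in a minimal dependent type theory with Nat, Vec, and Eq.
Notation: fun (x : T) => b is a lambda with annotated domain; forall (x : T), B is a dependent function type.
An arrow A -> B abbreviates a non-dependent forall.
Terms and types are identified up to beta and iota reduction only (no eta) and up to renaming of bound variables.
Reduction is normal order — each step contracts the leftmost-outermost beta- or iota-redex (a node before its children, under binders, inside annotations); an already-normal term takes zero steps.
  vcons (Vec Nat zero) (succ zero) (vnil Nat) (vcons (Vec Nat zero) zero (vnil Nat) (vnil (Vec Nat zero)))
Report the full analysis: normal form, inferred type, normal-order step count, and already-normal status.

reduced normal form:
  vcons (Vec Nat zero) (succ zero) (vnil Nat) (vcons (Vec Nat zero) zero (vnil Nat) (vnil (Vec Nat zero)))
type:
  Vec (Vec Nat zero) (succ (succ zero))
reduction steps (normal order): 0
term was already normal: yes


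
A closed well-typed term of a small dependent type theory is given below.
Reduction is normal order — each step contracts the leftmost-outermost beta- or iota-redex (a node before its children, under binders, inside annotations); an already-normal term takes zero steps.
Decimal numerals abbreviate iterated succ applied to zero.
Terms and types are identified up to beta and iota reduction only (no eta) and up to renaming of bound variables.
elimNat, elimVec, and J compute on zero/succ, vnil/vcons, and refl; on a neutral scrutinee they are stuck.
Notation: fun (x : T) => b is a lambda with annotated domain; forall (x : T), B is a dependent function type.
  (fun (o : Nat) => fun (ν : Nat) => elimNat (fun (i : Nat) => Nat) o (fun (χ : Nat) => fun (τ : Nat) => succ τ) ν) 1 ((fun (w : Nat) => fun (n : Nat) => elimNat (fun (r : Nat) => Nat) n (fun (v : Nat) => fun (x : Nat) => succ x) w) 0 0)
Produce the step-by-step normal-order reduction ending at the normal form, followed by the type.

normal-order reduction:
  (fun (o : Nat) => fun (ν : Nat) => elimNat (fun (i : Nat) => Nat) o (fun (χ : Nat) => fun (τ : Nat) => succ τ) ν) 1 ((fun (w : Nat) => fun (n : Nat) => elimNat (fun (r : Nat) => Nat) n (fun (v : Nat) => fun (x : Nat) => succ x) w) 0 0)
  ~> (fun (o : Nat) => elimNat (fun (ν : Nat) => Nat) 1 (fun (i : Nat) => fun (χ : Nat) => succ χ) o) ((fun (τ : Nat) => fun (w : Nat) => elimNat (fun (n : Nat) => Nat) w (fun (r : Nat) => fun (v : Nat) => succ v) τ) 0 0)
  ~> elimNat (fun (o : Nat) => Nat) 1 (fun (ν : Nat) => fun (i : Nat) => succ i) ((fun (χ : Nat) => fun (τ : Nat) => elimNat (fun (w : Nat) => Nat) τ (fun (n : Nat) => fun (r : Nat) => succ r) χ) 0 0)
  ~> elimNat (fun (o : Nat) => Nat) 1 (fun (ν : Nat) => fun (i : Nat) => succ i) ((fun (χ : Nat) => elimNat (fun (τ : Nat) => Nat) χ (fun (w : Nat) => fun (n : Nat) => succ n) 0) 0)
  ~> elimNat (fun (o : Nat) => Nat) 1 (fun (ν : Nat) => fun (i : Nat) => succ i) (elimNat (fun (χ : Nat) => Nat) 0 (fun (τ : Nat) => fun (w : Nat) => succ w) 0)
  ~> elimNat (fun (o : Nat) => Nat) 1 (fun (ν : Nat) => fun (i : Nat) => succ i) 0
  ~> 1
type:
  Nat


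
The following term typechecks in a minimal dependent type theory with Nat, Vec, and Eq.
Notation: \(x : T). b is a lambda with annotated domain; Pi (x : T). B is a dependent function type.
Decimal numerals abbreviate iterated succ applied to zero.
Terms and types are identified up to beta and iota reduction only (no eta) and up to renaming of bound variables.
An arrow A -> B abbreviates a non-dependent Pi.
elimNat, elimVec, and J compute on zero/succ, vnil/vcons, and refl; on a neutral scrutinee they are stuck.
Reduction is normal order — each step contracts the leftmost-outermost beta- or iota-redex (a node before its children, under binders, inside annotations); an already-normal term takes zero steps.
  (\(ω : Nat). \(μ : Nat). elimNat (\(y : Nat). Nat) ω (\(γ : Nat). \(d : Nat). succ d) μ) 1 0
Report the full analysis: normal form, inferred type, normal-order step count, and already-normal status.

resulting normal form:
  1
type:
  Nat
reduction steps (normal order): 3
term was already normal: no
first contracted redex: a beta-redex


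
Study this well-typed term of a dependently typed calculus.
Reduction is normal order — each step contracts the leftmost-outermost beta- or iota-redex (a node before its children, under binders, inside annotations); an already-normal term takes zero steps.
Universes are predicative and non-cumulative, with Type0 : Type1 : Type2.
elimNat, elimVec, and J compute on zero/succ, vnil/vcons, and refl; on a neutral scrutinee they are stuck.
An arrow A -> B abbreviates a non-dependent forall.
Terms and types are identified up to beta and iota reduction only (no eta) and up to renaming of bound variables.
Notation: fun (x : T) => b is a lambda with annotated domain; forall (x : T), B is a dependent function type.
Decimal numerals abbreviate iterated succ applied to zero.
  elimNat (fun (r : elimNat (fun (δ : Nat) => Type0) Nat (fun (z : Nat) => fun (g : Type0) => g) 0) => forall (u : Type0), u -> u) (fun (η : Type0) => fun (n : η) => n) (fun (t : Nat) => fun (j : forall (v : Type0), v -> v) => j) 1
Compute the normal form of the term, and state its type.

reduced normal form:
  fun (r : Type0) => fun (δ : r) => δ
inferred type:
  forall (r : Type0), r -> r
observation: reduction starts at an elimNat iota-redex, and 4 normal-order steps reach the normal form.


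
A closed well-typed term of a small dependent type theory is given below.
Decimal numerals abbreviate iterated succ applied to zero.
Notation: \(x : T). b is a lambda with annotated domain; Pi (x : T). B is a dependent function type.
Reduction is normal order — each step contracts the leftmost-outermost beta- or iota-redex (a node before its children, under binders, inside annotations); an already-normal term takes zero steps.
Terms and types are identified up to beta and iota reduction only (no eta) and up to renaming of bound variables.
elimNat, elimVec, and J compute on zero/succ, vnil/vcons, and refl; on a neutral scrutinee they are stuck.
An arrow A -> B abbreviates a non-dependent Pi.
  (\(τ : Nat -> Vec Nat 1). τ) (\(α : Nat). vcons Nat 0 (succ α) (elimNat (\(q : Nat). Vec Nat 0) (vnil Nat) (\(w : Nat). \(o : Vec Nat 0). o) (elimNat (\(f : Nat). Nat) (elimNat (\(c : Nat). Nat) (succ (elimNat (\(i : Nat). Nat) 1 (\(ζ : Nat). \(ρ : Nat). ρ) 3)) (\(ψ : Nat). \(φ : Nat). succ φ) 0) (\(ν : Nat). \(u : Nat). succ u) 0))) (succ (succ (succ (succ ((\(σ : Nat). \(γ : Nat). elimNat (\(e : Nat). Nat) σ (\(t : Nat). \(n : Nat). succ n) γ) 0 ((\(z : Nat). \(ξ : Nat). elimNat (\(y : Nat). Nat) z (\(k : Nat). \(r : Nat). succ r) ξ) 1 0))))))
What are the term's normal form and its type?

resulting normal form:
  vcons Nat 0 6 (vnil Nat)
inferred type:
  Vec Nat 1
observation: contracting a beta-redex first, the term normalizes in 30 steps.
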